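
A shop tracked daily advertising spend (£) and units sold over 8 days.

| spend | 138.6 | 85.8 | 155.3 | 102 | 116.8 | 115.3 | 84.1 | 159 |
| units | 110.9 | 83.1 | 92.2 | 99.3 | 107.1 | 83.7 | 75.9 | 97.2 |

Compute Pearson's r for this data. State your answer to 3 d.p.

n = 8, Σx = 956.9, Σy = 749.4, Σx² = 120383.83, Σy² = 71250.5, Σxy = 90945.86
nΣxy − ΣxΣy = 727566.88 − 717100.86 = 10466.02
nΣx² − (Σx)² = 963070.64 − 915657.61 = 47413.03; nΣy² − (Σy)² = 570004 − 561600.36 = 8403.64
r = 10466.02 / √(47413.03 × 8403.64) = 10466.02 / 19961.0129 ≈ 0.524

0.524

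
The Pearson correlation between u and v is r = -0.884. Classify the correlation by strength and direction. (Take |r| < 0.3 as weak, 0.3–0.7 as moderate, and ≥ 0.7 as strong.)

r = -0.884 < 0 so the relationship is negative.
|r| = 0.884, which falls in the strong range.

strong negative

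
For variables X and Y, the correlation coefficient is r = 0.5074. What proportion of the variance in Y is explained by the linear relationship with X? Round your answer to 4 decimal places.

r² = (0.5074)² = 0.2575

0.2575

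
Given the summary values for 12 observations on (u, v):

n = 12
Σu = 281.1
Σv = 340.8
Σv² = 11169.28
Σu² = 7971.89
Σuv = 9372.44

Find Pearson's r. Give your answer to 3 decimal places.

0.966

r = (nΣuv − ΣuΣv) / √[(nΣu² − (Σu)²)(nΣv² − (Σv)²)]
Numerator: 12×9372.44 − 281.1×340.8 = 16670.4
Denominator: √[(95662.68 − 79017.21)(134031.36 − 116144.64)] = √[16645.47 × 17886.72] = 17254.9373
r = 16670.4 / 17254.9373 ≈ 0.966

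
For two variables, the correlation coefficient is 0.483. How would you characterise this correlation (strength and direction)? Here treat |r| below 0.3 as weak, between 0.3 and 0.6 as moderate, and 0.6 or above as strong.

moderate positive

r = 0.483 > 0 so the relationship is positive.
|r| = 0.483, which falls in the moderate range.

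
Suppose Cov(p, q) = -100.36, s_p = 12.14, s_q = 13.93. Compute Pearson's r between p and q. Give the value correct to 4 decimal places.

r = Cov(p,q) / (s_p · s_q) = -100.36 / (12.14 × 13.93)
  = -100.36 / 169.1102 ≈ -0.5935

-0.5935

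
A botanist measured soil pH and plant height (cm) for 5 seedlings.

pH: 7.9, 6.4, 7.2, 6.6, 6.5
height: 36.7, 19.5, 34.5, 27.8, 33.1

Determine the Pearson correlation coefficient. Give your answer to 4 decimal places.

0.7317

n = 5, Σx = 34.6, Σy = 151.6, Σx² = 241.02, Σy² = 4785.84, Σxy = 1061.76
nΣxy − ΣxΣy = 5308.8 − 5245.36 = 63.44
nΣx² − (Σx)² = 1205.1 − 1197.16 = 7.94; nΣy² − (Σy)² = 23929.2 − 22982.56 = 946.64
r = 63.44 / √(7.94 × 946.64) = 63.44 / 86.6967 ≈ 0.7317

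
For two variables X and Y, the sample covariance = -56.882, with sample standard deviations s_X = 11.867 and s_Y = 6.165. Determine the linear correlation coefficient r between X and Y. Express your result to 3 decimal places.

-0.778

r = Cov(X,Y) / (s_X · s_Y) = -56.882 / (11.867 × 6.165)
  = -56.882 / 73.1601 ≈ -0.778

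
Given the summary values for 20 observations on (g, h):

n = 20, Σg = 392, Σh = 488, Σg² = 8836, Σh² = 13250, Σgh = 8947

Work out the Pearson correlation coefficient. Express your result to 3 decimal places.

-0.497

r = (nΣgh − ΣgΣh) / √[(nΣg² − (Σg)²)(nΣh² − (Σh)²)]
Numerator: 20×8947 − 392×488 = -12356
Denominator: √[(176720 − 153664)(265000 − 238144)] = √[23056 × 26856] = 24883.5676
r = -12356 / 24883.5676 ≈ -0.497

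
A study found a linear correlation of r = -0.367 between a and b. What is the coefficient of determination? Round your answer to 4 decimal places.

0.1347

r² = (-0.367)² = 0.1347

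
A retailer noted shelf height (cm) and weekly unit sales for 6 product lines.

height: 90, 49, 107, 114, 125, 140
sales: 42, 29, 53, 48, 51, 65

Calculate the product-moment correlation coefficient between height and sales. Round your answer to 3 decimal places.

0.952

n = 6, Σx = 625, Σy = 288, Σx² = 70171, Σy² = 14544, Σxy = 31819
nΣxy − ΣxΣy = 190914 − 180000 = 10914
nΣx² − (Σx)² = 421026 − 390625 = 30401; nΣy² − (Σy)² = 87264 − 82944 = 4320
r = 10914 / √(30401 × 4320) = 10914 / 11460.0314 ≈ 0.952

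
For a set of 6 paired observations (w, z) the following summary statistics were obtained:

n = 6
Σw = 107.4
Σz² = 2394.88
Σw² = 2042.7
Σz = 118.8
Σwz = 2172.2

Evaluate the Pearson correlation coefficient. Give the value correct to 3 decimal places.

0.638

r = (nΣwz − ΣwΣz) / √[(nΣw² − (Σw)²)(nΣz² − (Σz)²)]
Numerator: 6×2172.2 − 107.4×118.8 = 274.08
Denominator: √[(12256.2 − 11534.76)(14369.28 − 14113.44)] = √[721.44 × 255.84] = 429.6198
r = 274.08 / 429.6198 ≈ 0.638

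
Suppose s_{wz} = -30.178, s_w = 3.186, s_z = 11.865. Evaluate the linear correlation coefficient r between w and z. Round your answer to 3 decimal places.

r = Cov(w,z) / (s_w · s_z) = -30.178 / (3.186 × 11.865)
  = -30.178 / 37.8019 ≈ -0.798

-0.798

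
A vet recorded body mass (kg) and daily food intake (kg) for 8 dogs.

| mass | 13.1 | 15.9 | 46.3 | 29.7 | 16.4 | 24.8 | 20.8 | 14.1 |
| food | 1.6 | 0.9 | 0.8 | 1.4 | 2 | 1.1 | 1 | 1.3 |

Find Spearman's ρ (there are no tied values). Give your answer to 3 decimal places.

Rank mass: 1, 3, 8, 7, 4, 6, 5, 2
Rank food: 7, 2, 1, 6, 8, 4, 3, 5
d = rank(mass) − rank(food): -6, 1, 7, 1, -4, 2, 2, -3; Σd² = 120
ρ = 1 − 6Σd² / [n(n²−1)] = 1 − 6×120 / (8×63) = 1 − 720/504 ≈ -0.429

-0.429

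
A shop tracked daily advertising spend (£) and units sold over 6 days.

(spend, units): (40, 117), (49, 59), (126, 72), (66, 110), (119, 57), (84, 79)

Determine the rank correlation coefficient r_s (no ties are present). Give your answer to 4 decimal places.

Rank spend: 1, 2, 6, 3, 5, 4
Rank units: 6, 2, 3, 5, 1, 4
d = rank(spend) − rank(units): -5, 0, 3, -2, 4, 0; Σd² = 54
ρ = 1 − 6Σd² / [n(n²−1)] = 1 − 6×54 / (6×35) = 1 − 324/210 ≈ -0.5429

-0.5429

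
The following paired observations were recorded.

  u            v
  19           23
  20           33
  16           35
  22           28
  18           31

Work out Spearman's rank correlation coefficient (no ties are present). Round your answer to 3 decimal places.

-0.500

Rank u: 3, 4, 1, 5, 2
Rank v: 1, 4, 5, 2, 3
d = rank(u) − rank(v): 2, 0, -4, 3, -1; Σd² = 30
ρ = 1 − 6Σd² / [n(n²−1)] = 1 − 6×30 / (5×24) = 1 − 180/120 ≈ -0.500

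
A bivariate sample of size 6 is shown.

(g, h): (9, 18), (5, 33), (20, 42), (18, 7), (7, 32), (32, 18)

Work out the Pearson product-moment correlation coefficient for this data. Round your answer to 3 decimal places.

-0.277

n = 6, Σg = 91, Σh = 150, Σg² = 1903, Σh² = 4574, Σgh = 2093
nΣgh − ΣgΣh = 12558 − 13650 = -1092
nΣg² − (Σg)² = 11418 − 8281 = 3137; nΣh² − (Σh)² = 27444 − 22500 = 4944
r = -1092 / √(3137 × 4944) = -1092 / 3938.1884 ≈ -0.277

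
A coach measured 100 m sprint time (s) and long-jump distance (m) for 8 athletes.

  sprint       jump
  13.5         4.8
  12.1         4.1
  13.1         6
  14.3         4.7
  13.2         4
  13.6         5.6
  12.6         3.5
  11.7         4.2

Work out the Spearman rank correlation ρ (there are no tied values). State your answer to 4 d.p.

0.4286

Rank sprint: 6, 2, 4, 8, 5, 7, 3, 1
Rank jump: 6, 3, 8, 5, 2, 7, 1, 4
d = rank(sprint) − rank(jump): 0, -1, -4, 3, 3, 0, 2, -3; Σd² = 48
ρ = 1 − 6Σd² / [n(n²−1)] = 1 − 6×48 / (8×63) = 1 − 288/504 ≈ 0.4286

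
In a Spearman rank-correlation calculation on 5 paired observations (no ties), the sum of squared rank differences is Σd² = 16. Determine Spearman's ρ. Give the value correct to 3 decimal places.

ρ = 1 − 6Σd² / [n(n²−1)] = 1 − 6×16 / (5×24)
  = 1 − 96/120 = 1 − 0.8000 ≈ 0.200

0.200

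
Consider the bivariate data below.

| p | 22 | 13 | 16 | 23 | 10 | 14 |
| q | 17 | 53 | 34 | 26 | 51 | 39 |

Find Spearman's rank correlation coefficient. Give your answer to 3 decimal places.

Rank p: 5, 2, 4, 6, 1, 3
Rank q: 1, 6, 3, 2, 5, 4
d = rank(p) − rank(q): 4, -4, 1, 4, -4, -1; Σd² = 66
ρ = 1 − 6Σd² / [n(n²−1)] = 1 − 6×66 / (6×35) = 1 − 396/210 ≈ -0.886

-0.886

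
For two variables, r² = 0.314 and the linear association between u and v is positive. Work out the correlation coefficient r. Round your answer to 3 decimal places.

|r| = √0.314 = 0.560
The association is positive, so r = 0.560.

0.560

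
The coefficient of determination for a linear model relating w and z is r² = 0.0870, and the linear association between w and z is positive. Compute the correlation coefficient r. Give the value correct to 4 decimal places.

0.2950

|r| = √0.0870 = 0.2950
The association is positive, so r = 0.2950.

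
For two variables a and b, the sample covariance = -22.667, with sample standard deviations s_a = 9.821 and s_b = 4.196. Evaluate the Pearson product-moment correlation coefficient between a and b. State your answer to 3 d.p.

r = Cov(a,b) / (s_a · s_b) = -22.667 / (9.821 × 4.196)
  = -22.667 / 41.2089 ≈ -0.550

-0.550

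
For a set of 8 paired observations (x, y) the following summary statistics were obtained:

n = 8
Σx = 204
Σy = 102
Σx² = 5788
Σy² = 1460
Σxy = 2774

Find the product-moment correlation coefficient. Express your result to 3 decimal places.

r = (nΣxy − ΣxΣy) / √[(nΣx² − (Σx)²)(nΣy² − (Σy)²)]
Numerator: 8×2774 − 204×102 = 1384
Denominator: √[(46304 − 41616)(11680 − 10404)] = √[4688 × 1276] = 2445.7899
r = 1384 / 2445.7899 ≈ 0.566

0.566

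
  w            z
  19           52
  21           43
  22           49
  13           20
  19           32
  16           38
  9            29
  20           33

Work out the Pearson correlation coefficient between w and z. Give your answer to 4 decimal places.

0.6715

n = 8, Σw = 139, Σz = 296, Σw² = 2553, Σz² = 11752, Σwz = 5366
nΣwz − ΣwΣz = 42928 − 41144 = 1784
nΣw² − (Σw)² = 20424 − 19321 = 1103; nΣz² − (Σz)² = 94016 − 87616 = 6400
r = 1784 / √(1103 × 6400) = 1784 / 2656.9155 ≈ 0.6715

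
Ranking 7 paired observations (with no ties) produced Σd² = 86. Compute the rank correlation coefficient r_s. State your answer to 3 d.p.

-0.536

ρ = 1 − 6Σd² / [n(n²−1)] = 1 − 6×86 / (7×48)
  = 1 − 516/336 = 1 − 1.5357 ≈ -0.536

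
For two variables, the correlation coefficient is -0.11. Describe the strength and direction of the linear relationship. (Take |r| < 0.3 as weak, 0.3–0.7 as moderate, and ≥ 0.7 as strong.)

r = -0.11 < 0 so the relationship is negative.
|r| = 0.11, which falls in the weak range.

weak negative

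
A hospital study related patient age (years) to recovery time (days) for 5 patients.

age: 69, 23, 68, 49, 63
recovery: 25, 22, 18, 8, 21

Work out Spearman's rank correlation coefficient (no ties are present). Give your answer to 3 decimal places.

Rank age: 5, 1, 4, 2, 3
Rank recovery: 5, 4, 2, 1, 3
d = rank(age) − rank(recovery): 0, -3, 2, 1, 0; Σd² = 14
ρ = 1 − 6Σd² / [n(n²−1)] = 1 − 6×14 / (5×24) = 1 − 84/120 ≈ 0.300

0.300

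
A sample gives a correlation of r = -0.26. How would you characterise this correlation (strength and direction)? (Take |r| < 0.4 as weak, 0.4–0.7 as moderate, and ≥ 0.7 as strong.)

weak negative

r = -0.26 < 0 so the relationship is negative.
|r| = 0.26, which falls in the weak range.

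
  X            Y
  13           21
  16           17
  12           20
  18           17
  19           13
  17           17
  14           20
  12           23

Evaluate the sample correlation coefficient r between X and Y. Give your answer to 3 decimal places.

n = 8, ΣX = 121, ΣY = 148, ΣX² = 1883, ΣY² = 2806, ΣXY = 2183
nΣXY − ΣXΣY = 17464 − 17908 = -444
nΣX² − (ΣX)² = 15064 − 14641 = 423; nΣY² − (ΣY)² = 22448 − 21904 = 544
r = -444 / √(423 × 544) = -444 / 479.6999 ≈ -0.926

-0.926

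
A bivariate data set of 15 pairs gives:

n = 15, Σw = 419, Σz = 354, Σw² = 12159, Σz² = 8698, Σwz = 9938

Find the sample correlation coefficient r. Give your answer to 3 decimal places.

r = (nΣwz − ΣwΣz) / √[(nΣw² − (Σw)²)(nΣz² − (Σz)²)]
Numerator: 15×9938 − 419×354 = 744
Denominator: √[(182385 − 175561)(130470 − 125316)] = √[6824 × 5154] = 5930.5055
r = 744 / 5930.5055 ≈ 0.125

0.125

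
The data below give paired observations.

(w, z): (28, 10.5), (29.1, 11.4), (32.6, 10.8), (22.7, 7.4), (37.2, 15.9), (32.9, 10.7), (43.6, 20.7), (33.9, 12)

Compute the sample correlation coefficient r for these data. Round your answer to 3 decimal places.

0.939

n = 8, Σw = 260, Σz = 99.4, Σw² = 8725.28, Σz² = 1351.4, Σwz = 3398.63
nΣwz − ΣwΣz = 27189.04 − 25844 = 1345.04
nΣw² − (Σw)² = 69802.24 − 67600 = 2202.24; nΣz² − (Σz)² = 10811.2 − 9880.36 = 930.84
r = 1345.04 / √(2202.24 × 930.84) = 1345.04 / 1431.7587 ≈ 0.939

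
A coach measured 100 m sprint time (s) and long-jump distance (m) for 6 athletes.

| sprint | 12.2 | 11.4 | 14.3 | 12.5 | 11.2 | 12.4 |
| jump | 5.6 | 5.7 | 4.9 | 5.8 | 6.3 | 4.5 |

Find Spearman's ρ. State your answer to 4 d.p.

Rank sprint: 3, 2, 6, 5, 1, 4
Rank jump: 3, 4, 2, 5, 6, 1
d = rank(sprint) − rank(jump): 0, -2, 4, 0, -5, 3; Σd² = 54
ρ = 1 − 6Σd² / [n(n²−1)] = 1 − 6×54 / (6×35) = 1 − 324/210 ≈ -0.5429

-0.5429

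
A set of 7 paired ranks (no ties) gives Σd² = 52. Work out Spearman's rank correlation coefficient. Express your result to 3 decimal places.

0.071

ρ = 1 − 6Σd² / [n(n²−1)] = 1 − 6×52 / (7×48)
  = 1 − 312/336 = 1 − 0.9286 ≈ 0.071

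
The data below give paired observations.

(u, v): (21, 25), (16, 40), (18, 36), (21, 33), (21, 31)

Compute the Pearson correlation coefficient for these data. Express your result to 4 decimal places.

n = 5, Σu = 97, Σv = 165, Σu² = 1903, Σv² = 5571, Σuv = 3157
nΣuv − ΣuΣv = 15785 − 16005 = -220
nΣu² − (Σu)² = 9515 − 9409 = 106; nΣv² − (Σv)² = 27855 − 27225 = 630
r = -220 / √(106 × 630) = -220 / 258.4183 ≈ -0.8513

-0.8513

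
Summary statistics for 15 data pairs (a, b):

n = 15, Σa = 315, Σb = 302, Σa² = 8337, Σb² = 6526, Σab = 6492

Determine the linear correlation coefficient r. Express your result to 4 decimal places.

0.1712

r = (nΣab − ΣaΣb) / √[(nΣa² − (Σa)²)(nΣb² − (Σb)²)]
Numerator: 15×6492 − 315×302 = 2250
Denominator: √[(125055 − 99225)(97890 − 91204)] = √[25830 × 6686] = 13141.5136
r = 2250 / 13141.5136 ≈ 0.1712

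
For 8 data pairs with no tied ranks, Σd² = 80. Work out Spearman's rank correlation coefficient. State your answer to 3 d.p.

ρ = 1 − 6Σd² / [n(n²−1)] = 1 − 6×80 / (8×63)
  = 1 − 480/504 = 1 − 0.9524 ≈ 0.048

0.048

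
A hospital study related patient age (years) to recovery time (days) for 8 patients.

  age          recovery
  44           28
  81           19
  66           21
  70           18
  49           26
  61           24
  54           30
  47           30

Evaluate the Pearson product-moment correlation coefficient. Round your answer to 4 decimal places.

-0.8828

n = 8, Σx = 472, Σy = 196, Σx² = 29000, Σy² = 4962, Σxy = 11185
nΣxy − ΣxΣy = 89480 − 92512 = -3032
nΣx² − (Σx)² = 232000 − 222784 = 9216; nΣy² − (Σy)² = 39696 − 38416 = 1280
r = -3032 / √(9216 × 1280) = -3032 / 3434.6004 ≈ -0.8828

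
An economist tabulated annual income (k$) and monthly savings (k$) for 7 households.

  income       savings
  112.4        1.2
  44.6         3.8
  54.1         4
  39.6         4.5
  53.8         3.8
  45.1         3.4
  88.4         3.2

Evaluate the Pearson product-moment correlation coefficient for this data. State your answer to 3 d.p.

-0.897

n = 7, Σx = 438, Σy = 23.9, Σx² = 31860.9, Σy² = 88.37, Σxy = 1339.62
nΣxy − ΣxΣy = 9377.34 − 10468.2 = -1090.86
nΣx² − (Σx)² = 223026.3 − 191844 = 31182.3; nΣy² − (Σy)² = 618.59 − 571.21 = 47.38
r = -1090.86 / √(31182.3 × 47.38) = -1090.86 / 1215.4906 ≈ -0.897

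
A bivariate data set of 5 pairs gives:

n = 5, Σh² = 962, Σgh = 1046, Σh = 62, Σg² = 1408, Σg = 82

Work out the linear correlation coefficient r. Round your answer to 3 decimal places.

0.264

r = (nΣgh − ΣgΣh) / √[(nΣg² − (Σg)²)(nΣh² − (Σh)²)]
Numerator: 5×1046 − 82×62 = 146
Denominator: √[(7040 − 6724)(4810 − 3844)] = √[316 × 966] = 552.4998
r = 146 / 552.4998 ≈ 0.264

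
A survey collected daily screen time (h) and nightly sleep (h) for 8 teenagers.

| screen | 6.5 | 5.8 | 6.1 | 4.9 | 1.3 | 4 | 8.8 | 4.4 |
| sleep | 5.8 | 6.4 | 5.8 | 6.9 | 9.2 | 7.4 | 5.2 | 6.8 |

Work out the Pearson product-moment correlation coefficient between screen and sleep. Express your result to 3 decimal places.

-0.968

n = 8, Σx = 41.8, Σy = 53.5, Σx² = 251.6, Σy² = 368.53, Σxy = 261.25
nΣxy − ΣxΣy = 2090 − 2236.3 = -146.3
nΣx² − (Σx)² = 2012.8 − 1747.24 = 265.56; nΣy² − (Σy)² = 2948.24 − 2862.25 = 85.99
r = -146.3 / √(265.56 × 85.99) = -146.3 / 151.1142 ≈ -0.968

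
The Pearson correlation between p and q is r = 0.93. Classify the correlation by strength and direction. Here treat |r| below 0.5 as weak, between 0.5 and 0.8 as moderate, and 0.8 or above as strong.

r = 0.93 > 0 so the relationship is positive.
|r| = 0.93, which falls in the strong range.

strong positive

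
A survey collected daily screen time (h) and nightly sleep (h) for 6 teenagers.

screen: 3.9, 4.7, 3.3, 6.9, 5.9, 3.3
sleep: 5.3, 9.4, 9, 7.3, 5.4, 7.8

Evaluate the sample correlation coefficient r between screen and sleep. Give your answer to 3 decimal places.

-0.293

n = 6, Σx = 28, Σy = 44.2, Σx² = 141.5, Σy² = 340.74, Σxy = 202.52
nΣxy − ΣxΣy = 1215.12 − 1237.6 = -22.48
nΣx² − (Σx)² = 849 − 784 = 65; nΣy² − (Σy)² = 2044.44 − 1953.64 = 90.8
r = -22.48 / √(65 × 90.8) = -22.48 / 76.8245 ≈ -0.293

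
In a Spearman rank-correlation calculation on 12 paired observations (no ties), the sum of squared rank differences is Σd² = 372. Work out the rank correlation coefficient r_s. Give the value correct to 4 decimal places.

-0.3007

ρ = 1 − 6Σd² / [n(n²−1)] = 1 − 6×372 / (12×143)
  = 1 − 2232/1716 = 1 − 1.30070 ≈ -0.3007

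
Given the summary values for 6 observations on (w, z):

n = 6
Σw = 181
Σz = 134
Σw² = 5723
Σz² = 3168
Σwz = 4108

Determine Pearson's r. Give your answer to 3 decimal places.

r = (nΣwz − ΣwΣz) / √[(nΣw² − (Σw)²)(nΣz² − (Σz)²)]
Numerator: 6×4108 − 181×134 = 394
Denominator: √[(34338 − 32761)(19008 − 17956)] = √[1577 × 1052] = 1288.0233
r = 394 / 1288.0233 ≈ 0.306

0.306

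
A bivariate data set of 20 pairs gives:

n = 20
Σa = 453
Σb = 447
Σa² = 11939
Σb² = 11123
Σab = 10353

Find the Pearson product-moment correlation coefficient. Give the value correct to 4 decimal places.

r = (nΣab − ΣaΣb) / √[(nΣa² − (Σa)²)(nΣb² − (Σb)²)]
Numerator: 20×10353 − 453×447 = 4569
Denominator: √[(238780 − 205209)(222460 − 199809)] = √[33571 × 22651] = 27575.6545
r = 4569 / 27575.6545 ≈ 0.1657

0.1657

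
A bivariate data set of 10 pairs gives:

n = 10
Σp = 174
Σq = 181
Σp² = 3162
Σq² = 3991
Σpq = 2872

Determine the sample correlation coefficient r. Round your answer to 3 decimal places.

r = (nΣpq − ΣpΣq) / √[(nΣp² − (Σp)²)(nΣq² − (Σq)²)]
Numerator: 10×2872 − 174×181 = -2774
Denominator: √[(31620 − 30276)(39910 − 32761)] = √[1344 × 7149] = 3099.7187
r = -2774 / 3099.7187 ≈ -0.895

-0.895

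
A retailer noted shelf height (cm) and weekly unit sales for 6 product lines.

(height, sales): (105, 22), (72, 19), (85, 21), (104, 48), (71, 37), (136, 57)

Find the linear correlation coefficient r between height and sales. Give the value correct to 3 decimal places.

0.685

n = 6, Σx = 573, Σy = 204, Σx² = 57787, Σy² = 8208, Σxy = 20834
nΣxy − ΣxΣy = 125004 − 116892 = 8112
nΣx² − (Σx)² = 346722 − 328329 = 18393; nΣy² − (Σy)² = 49248 − 41616 = 7632
r = 8112 / √(18393 × 7632) = 8112 / 11848.0115 ≈ 0.685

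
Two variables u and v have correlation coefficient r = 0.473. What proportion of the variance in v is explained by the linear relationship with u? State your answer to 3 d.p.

r² = (0.473)² = 0.224

0.224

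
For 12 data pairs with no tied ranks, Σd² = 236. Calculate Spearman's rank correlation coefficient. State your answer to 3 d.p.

ρ = 1 − 6Σd² / [n(n²−1)] = 1 − 6×236 / (12×143)
  = 1 − 1416/1716 = 1 − 0.8252 ≈ 0.175

0.175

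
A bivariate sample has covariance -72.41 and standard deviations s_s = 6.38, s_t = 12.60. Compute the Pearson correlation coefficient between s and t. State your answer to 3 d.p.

r = Cov(s,t) / (s_s · s_t) = -72.41 / (6.38 × 12.60)
  = -72.41 / 80.3880 ≈ -0.901

-0.901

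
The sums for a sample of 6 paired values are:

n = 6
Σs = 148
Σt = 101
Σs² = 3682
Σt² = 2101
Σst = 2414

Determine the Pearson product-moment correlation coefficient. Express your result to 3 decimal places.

-0.690

r = (nΣst − ΣsΣt) / √[(nΣs² − (Σs)²)(nΣt² − (Σt)²)]
Numerator: 6×2414 − 148×101 = -464
Denominator: √[(22092 − 21904)(12606 − 10201)] = √[188 × 2405] = 672.4136
r = -464 / 672.4136 ≈ -0.690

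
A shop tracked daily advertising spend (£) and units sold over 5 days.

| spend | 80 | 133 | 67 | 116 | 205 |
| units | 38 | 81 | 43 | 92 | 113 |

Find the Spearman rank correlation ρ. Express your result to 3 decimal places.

0.800

Rank spend: 2, 4, 1, 3, 5
Rank units: 1, 3, 2, 4, 5
d = rank(spend) − rank(units): 1, 1, -1, -1, 0; Σd² = 4
ρ = 1 − 6Σd² / [n(n²−1)] = 1 − 6×4 / (5×24) = 1 − 24/120 ≈ 0.800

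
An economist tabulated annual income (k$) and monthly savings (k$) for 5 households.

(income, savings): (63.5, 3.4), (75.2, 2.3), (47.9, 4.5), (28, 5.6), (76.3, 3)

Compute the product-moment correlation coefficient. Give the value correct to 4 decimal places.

n = 5, Σx = 290.9, Σy = 18.8, Σx² = 18587.39, Σy² = 77.46, Σxy = 990.11
nΣxy − ΣxΣy = 4950.55 − 5468.92 = -518.37
nΣx² − (Σx)² = 92936.95 − 84622.81 = 8314.14; nΣy² − (Σy)² = 387.3 − 353.44 = 33.86
r = -518.37 / √(8314.14 × 33.86) = -518.37 / 530.5815 ≈ -0.9770

-0.9770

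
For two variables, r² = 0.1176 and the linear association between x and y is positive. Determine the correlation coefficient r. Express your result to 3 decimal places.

0.343

|r| = √0.1176 = 0.343
The association is positive, so r = 0.343.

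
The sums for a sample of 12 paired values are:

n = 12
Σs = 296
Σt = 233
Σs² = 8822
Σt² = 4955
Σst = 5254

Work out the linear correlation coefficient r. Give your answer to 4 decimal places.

r = (nΣst − ΣsΣt) / √[(nΣs² − (Σs)²)(nΣt² − (Σt)²)]
Numerator: 12×5254 − 296×233 = -5920
Denominator: √[(105864 − 87616)(59460 − 54289)] = √[18248 × 5171] = 9713.9286
r = -5920 / 9713.9286 ≈ -0.6094

-0.6094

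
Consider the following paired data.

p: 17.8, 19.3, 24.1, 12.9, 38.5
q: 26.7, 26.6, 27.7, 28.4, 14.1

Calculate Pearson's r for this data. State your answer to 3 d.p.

n = 5, Σp = 112.6, Σq = 123.5, Σp² = 2918.8, Σq² = 3193.11, Σpq = 2565.42
nΣpq − ΣpΣq = 12827.1 − 13906.1 = -1079
nΣp² − (Σp)² = 14594 − 12678.76 = 1915.24; nΣq² − (Σq)² = 15965.55 − 15252.25 = 713.3
r = -1079 / √(1915.24 × 713.3) = -1079 / 1168.8202 ≈ -0.923

-0.923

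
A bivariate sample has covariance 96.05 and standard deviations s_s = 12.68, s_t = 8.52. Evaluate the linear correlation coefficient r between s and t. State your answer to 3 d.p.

0.889

r = Cov(s,t) / (s_s · s_t) = 96.05 / (12.68 × 8.52)
  = 96.05 / 108.0336 ≈ 0.889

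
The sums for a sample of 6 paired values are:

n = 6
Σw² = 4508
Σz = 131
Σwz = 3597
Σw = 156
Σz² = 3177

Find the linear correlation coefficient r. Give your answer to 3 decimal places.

r = (nΣwz − ΣwΣz) / √[(nΣw² − (Σw)²)(nΣz² − (Σz)²)]
Numerator: 6×3597 − 156×131 = 1146
Denominator: √[(27048 − 24336)(19062 − 17161)] = √[2712 × 1901] = 2270.5753
r = 1146 / 2270.5753 ≈ 0.505

0.505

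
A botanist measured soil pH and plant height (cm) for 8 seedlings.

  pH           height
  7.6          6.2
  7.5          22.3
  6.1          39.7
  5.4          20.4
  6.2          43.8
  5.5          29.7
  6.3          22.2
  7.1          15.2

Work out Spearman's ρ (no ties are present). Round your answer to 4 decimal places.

Rank pH: 8, 7, 3, 1, 4, 2, 5, 6
Rank height: 1, 5, 7, 3, 8, 6, 4, 2
d = rank(pH) − rank(height): 7, 2, -4, -2, -4, -4, 1, 4; Σd² = 122
ρ = 1 − 6Σd² / [n(n²−1)] = 1 − 6×122 / (8×63) = 1 − 732/504 ≈ -0.4524

-0.4524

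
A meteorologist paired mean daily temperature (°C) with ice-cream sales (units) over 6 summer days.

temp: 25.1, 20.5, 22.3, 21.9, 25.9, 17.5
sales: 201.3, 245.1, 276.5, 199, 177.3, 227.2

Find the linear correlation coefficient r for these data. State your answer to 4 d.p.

-0.5005

n = 6, Σx = 133.2, Σy = 1326.4, Σx² = 3004.22, Σy² = 299704.08, Σxy = 29169.3
nΣxy − ΣxΣy = 175015.8 − 176676.48 = -1660.68
nΣx² − (Σx)² = 18025.32 − 17742.24 = 283.08; nΣy² − (Σy)² = 1798224.48 − 1759336.96 = 38887.52
r = -1660.68 / √(283.08 × 38887.52) = -1660.68 / 3317.8727 ≈ -0.5005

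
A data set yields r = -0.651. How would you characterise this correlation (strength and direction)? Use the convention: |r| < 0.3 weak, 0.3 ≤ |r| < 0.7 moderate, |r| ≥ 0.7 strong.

moderate negative

r = -0.651 < 0 so the relationship is negative.
|r| = 0.651, which falls in the moderate range.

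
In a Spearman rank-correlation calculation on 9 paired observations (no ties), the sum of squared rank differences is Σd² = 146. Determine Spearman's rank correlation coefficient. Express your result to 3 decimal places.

ρ = 1 − 6Σd² / [n(n²−1)] = 1 − 6×146 / (9×80)
  = 1 − 876/720 = 1 − 1.2167 ≈ -0.217

-0.217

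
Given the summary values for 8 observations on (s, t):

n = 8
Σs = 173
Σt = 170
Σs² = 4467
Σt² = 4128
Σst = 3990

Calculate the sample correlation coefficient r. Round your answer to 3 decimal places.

0.513

r = (nΣst − ΣsΣt) / √[(nΣs² − (Σs)²)(nΣt² − (Σt)²)]
Numerator: 8×3990 − 173×170 = 2510
Denominator: √[(35736 − 29929)(33024 − 28900)] = √[5807 × 4124] = 4893.6763
r = 2510 / 4893.6763 ≈ 0.513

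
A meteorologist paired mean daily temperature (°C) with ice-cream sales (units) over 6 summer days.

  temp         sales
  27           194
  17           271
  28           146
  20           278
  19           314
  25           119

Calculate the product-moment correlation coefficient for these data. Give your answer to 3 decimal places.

n = 6, Σx = 136, Σy = 1322, Σx² = 3188, Σy² = 322434, Σxy = 28434
nΣxy − ΣxΣy = 170604 − 179792 = -9188
nΣx² − (Σx)² = 19128 − 18496 = 632; nΣy² − (Σy)² = 1934604 − 1747684 = 186920
r = -9188 / √(632 × 186920) = -9188 / 10868.9208 ≈ -0.845

-0.845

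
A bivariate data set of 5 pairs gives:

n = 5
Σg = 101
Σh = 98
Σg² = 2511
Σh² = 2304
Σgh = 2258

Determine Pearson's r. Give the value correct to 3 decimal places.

r = (nΣgh − ΣgΣh) / √[(nΣg² − (Σg)²)(nΣh² − (Σh)²)]
Numerator: 5×2258 − 101×98 = 1392
Denominator: √[(12555 − 10201)(11520 − 9604)] = √[2354 × 1916] = 2123.7382
r = 1392 / 2123.7382 ≈ 0.655

0.655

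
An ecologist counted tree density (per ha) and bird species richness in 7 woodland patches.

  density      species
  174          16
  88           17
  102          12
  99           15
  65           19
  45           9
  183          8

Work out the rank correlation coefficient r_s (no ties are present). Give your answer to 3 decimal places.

-0.357

Rank density: 6, 3, 5, 4, 2, 1, 7
Rank species: 5, 6, 3, 4, 7, 2, 1
d = rank(density) − rank(species): 1, -3, 2, 0, -5, -1, 6; Σd² = 76
ρ = 1 − 6Σd² / [n(n²−1)] = 1 − 6×76 / (7×48) = 1 − 456/336 ≈ -0.357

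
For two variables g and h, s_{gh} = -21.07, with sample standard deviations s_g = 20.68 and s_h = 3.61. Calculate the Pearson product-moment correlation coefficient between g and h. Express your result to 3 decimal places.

-0.282

r = Cov(g,h) / (s_g · s_h) = -21.07 / (20.68 × 3.61)
  = -21.07 / 74.6548 ≈ -0.282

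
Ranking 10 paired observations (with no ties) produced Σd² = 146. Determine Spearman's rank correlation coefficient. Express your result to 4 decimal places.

0.1152

ρ = 1 − 6Σd² / [n(n²−1)] = 1 − 6×146 / (10×99)
  = 1 − 876/990 = 1 − 0.88485 ≈ 0.1152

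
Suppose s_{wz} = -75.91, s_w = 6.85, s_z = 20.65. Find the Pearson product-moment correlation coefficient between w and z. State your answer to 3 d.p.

r = Cov(w,z) / (s_w · s_z) = -75.91 / (6.85 × 20.65)
  = -75.91 / 141.4525 ≈ -0.537

-0.537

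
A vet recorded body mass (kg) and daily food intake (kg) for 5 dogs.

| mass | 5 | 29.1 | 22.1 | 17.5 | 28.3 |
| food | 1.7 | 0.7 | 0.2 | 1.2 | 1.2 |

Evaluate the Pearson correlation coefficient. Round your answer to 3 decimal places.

-0.613

n = 5, Σx = 102, Σy = 5, Σx² = 2467.36, Σy² = 6.3, Σxy = 88.25
nΣxy − ΣxΣy = 441.25 − 510 = -68.75
nΣx² − (Σx)² = 12336.8 − 10404 = 1932.8; nΣy² − (Σy)² = 31.5 − 25 = 6.5
r = -68.75 / √(1932.8 × 6.5) = -68.75 / 112.0857 ≈ -0.613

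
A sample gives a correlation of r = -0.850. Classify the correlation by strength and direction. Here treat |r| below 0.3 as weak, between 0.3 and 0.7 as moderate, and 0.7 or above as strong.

strong negative

r = -0.850 < 0 so the relationship is negative.
|r| = 0.850, which falls in the strong range.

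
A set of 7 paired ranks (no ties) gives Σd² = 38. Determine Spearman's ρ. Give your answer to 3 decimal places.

0.321

ρ = 1 − 6Σd² / [n(n²−1)] = 1 − 6×38 / (7×48)
  = 1 − 228/336 = 1 − 0.6786 ≈ 0.321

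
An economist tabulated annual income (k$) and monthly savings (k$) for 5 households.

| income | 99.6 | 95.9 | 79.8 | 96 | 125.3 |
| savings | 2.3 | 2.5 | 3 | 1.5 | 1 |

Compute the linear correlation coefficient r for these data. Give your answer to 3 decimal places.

-0.863

n = 5, Σx = 496.6, Σy = 10.3, Σx² = 50401.1, Σy² = 23.79, Σxy = 977.53
nΣxy − ΣxΣy = 4887.65 − 5114.98 = -227.33
nΣx² − (Σx)² = 252005.5 − 246611.56 = 5393.94; nΣy² − (Σy)² = 118.95 − 106.09 = 12.86
r = -227.33 / √(5393.94 × 12.86) = -227.33 / 263.3744 ≈ -0.863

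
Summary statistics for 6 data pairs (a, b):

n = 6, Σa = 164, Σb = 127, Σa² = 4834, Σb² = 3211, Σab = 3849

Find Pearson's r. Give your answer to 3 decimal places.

0.881

r = (nΣab − ΣaΣb) / √[(nΣa² − (Σa)²)(nΣb² − (Σb)²)]
Numerator: 6×3849 − 164×127 = 2266
Denominator: √[(29004 − 26896)(19266 − 16129)] = √[2108 × 3137] = 2571.5357
r = 2266 / 2571.5357 ≈ 0.881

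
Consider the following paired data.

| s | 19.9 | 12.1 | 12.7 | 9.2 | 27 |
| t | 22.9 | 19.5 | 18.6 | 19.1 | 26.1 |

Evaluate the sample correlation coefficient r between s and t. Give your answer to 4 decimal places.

0.9741

n = 5, Σs = 80.9, Σt = 106.2, Σs² = 1517.35, Σt² = 2296.64, Σst = 1808.3
nΣst − ΣsΣt = 9041.5 − 8591.58 = 449.92
nΣs² − (Σs)² = 7586.75 − 6544.81 = 1041.94; nΣt² − (Σt)² = 11483.2 − 11278.44 = 204.76
r = 449.92 / √(1041.94 × 204.76) = 449.92 / 461.8957 ≈ 0.9741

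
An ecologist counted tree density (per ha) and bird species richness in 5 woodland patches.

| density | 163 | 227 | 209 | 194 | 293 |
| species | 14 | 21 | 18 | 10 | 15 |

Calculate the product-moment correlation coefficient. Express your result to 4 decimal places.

0.2536

n = 5, Σx = 1086, Σy = 78, Σx² = 245264, Σy² = 1286, Σxy = 17146
nΣxy − ΣxΣy = 85730 − 84708 = 1022
nΣx² − (Σx)² = 1226320 − 1179396 = 46924; nΣy² − (Σy)² = 6430 − 6084 = 346
r = 1022 / √(46924 × 346) = 1022 / 4029.3553 ≈ 0.2536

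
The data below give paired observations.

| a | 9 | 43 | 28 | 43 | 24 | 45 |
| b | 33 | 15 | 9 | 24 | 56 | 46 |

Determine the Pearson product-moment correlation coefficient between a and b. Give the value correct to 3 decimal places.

n = 6, Σa = 192, Σb = 183, Σa² = 7164, Σb² = 7223, Σab = 5640
nΣab − ΣaΣb = 33840 − 35136 = -1296
nΣa² − (Σa)² = 42984 − 36864 = 6120; nΣb² − (Σb)² = 43338 − 33489 = 9849
r = -1296 / √(6120 × 9849) = -1296 / 7763.7542 ≈ -0.167

-0.167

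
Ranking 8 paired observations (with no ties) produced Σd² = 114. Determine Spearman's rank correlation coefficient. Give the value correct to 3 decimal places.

ρ = 1 − 6Σd² / [n(n²−1)] = 1 − 6×114 / (8×63)
  = 1 − 684/504 = 1 − 1.3571 ≈ -0.357

-0.357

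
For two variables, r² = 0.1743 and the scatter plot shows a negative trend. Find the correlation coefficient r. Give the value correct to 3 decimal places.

-0.417

|r| = √0.1743 = 0.417
The association is negative, so r = −0.417.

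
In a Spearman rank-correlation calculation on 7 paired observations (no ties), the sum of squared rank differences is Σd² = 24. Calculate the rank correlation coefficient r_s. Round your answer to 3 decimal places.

0.571

ρ = 1 − 6Σd² / [n(n²−1)] = 1 − 6×24 / (7×48)
  = 1 − 144/336 = 1 − 0.4286 ≈ 0.571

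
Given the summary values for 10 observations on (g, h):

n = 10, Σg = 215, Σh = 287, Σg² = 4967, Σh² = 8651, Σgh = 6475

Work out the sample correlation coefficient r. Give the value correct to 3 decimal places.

0.806

r = (nΣgh − ΣgΣh) / √[(nΣg² − (Σg)²)(nΣh² − (Σh)²)]
Numerator: 10×6475 − 215×287 = 3045
Denominator: √[(49670 − 46225)(86510 − 82369)] = √[3445 × 4141] = 3777.0021
r = 3045 / 3777.0021 ≈ 0.806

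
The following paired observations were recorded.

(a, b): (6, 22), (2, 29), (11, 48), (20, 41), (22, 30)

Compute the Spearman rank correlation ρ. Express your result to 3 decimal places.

Rank a: 2, 1, 3, 4, 5
Rank b: 1, 2, 5, 4, 3
d = rank(a) − rank(b): 1, -1, -2, 0, 2; Σd² = 10
ρ = 1 − 6Σd² / [n(n²−1)] = 1 − 6×10 / (5×24) = 1 − 60/120 ≈ 0.500

0.500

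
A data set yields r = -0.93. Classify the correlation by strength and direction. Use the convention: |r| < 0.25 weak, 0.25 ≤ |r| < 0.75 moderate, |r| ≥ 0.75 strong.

strong negative

r = -0.93 < 0 so the relationship is negative.
|r| = 0.93, which falls in the strong range.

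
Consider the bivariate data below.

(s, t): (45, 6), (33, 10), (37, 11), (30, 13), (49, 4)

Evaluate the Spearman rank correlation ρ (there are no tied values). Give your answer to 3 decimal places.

Rank s: 4, 2, 3, 1, 5
Rank t: 2, 3, 4, 5, 1
d = rank(s) − rank(t): 2, -1, -1, -4, 4; Σd² = 38
ρ = 1 − 6Σd² / [n(n²−1)] = 1 − 6×38 / (5×24) = 1 − 228/120 ≈ -0.900

-0.900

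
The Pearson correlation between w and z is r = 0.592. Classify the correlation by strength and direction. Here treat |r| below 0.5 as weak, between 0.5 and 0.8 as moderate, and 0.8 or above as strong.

moderate positive

r = 0.592 > 0 so the relationship is positive.
|r| = 0.592, which falls in the moderate range.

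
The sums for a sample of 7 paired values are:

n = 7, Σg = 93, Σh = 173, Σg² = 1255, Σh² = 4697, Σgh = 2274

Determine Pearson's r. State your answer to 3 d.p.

r = (nΣgh − ΣgΣh) / √[(nΣg² − (Σg)²)(nΣh² − (Σh)²)]
Numerator: 7×2274 − 93×173 = -171
Denominator: √[(8785 − 8649)(32879 − 29929)] = √[136 × 2950] = 633.4035
r = -171 / 633.4035 ≈ -0.270

-0.270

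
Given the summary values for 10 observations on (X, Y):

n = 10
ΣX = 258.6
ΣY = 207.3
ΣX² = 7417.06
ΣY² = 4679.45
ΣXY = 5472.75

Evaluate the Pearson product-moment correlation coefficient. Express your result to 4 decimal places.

0.2121

r = (nΣXY − ΣXΣY) / √[(nΣX² − (ΣX)²)(nΣY² − (ΣY)²)]
Numerator: 10×5472.75 − 258.6×207.3 = 1119.72
Denominator: √[(74170.6 − 66873.96)(46794.5 − 42973.29)] = √[7296.64 × 3821.21] = 5280.3403
r = 1119.72 / 5280.3403 ≈ 0.2121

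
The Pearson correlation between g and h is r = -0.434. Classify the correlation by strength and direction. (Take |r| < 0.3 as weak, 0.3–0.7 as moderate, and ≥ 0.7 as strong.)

r = -0.434 < 0 so the relationship is negative.
|r| = 0.434, which falls in the moderate range.

moderate negative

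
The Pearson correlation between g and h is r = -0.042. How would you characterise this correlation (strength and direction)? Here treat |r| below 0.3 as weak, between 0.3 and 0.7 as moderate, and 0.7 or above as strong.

r = -0.042 < 0 so the relationship is negative.
|r| = 0.042, which falls in the weak range.

weak negative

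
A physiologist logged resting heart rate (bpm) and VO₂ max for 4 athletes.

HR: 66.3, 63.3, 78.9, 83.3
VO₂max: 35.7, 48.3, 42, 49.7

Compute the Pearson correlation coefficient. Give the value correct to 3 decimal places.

0.327

n = 4, Σx = 291.8, Σy = 175.7, Σx² = 21566.68, Σy² = 7841.47, Σxy = 12878.11
nΣxy − ΣxΣy = 51512.44 − 51269.26 = 243.18
nΣx² − (Σx)² = 86266.72 − 85147.24 = 1119.48; nΣy² − (Σy)² = 31365.88 − 30870.49 = 495.39
r = 243.18 / √(1119.48 × 495.39) = 243.18 / 744.7007 ≈ 0.327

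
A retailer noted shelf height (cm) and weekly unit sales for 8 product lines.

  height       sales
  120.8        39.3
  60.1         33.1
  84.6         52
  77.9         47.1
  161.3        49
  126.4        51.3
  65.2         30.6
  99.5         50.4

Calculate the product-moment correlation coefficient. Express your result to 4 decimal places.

0.5333

n = 8, Σx = 795.8, Σy = 352.8, Σx² = 87576.16, Σy² = 16071.72, Σxy = 36202.98
nΣxy − ΣxΣy = 289623.84 − 280758.24 = 8865.6
nΣx² − (Σx)² = 700609.28 − 633297.64 = 67311.64; nΣy² − (Σy)² = 128573.76 − 124467.84 = 4105.92
r = 8865.6 / √(67311.64 × 4105.92) = 8865.6 / 16624.5664 ≈ 0.5333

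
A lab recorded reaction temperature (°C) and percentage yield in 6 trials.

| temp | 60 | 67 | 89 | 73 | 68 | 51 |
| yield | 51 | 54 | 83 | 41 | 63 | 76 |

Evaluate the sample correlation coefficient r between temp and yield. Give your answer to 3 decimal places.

n = 6, Σx = 408, Σy = 368, Σx² = 28564, Σy² = 23832, Σxy = 25218
nΣxy − ΣxΣy = 151308 − 150144 = 1164
nΣx² − (Σx)² = 171384 − 166464 = 4920; nΣy² − (Σy)² = 142992 − 135424 = 7568
r = 1164 / √(4920 × 7568) = 1164 / 6102.0128 ≈ 0.191

0.191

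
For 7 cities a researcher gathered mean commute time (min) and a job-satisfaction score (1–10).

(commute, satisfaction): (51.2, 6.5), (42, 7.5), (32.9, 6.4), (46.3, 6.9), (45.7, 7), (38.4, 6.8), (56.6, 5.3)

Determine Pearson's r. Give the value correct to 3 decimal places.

-0.509

n = 7, Σx = 313.1, Σy = 46.4, Σx² = 14378.15, Σy² = 310.4, Σxy = 2058.83
nΣxy − ΣxΣy = 14411.81 − 14527.84 = -116.03
nΣx² − (Σx)² = 100647.05 − 98031.61 = 2615.44; nΣy² − (Σy)² = 2172.8 − 2152.96 = 19.84
r = -116.03 / √(2615.44 × 19.84) = -116.03 / 227.7945 ≈ -0.509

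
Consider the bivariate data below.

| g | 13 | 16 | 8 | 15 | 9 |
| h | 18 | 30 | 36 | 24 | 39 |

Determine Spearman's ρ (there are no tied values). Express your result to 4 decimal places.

-0.5000

Rank g: 3, 5, 1, 4, 2
Rank h: 1, 3, 4, 2, 5
d = rank(g) − rank(h): 2, 2, -3, 2, -3; Σd² = 30
ρ = 1 − 6Σd² / [n(n²−1)] = 1 − 6×30 / (5×24) = 1 − 180/120 ≈ -0.5000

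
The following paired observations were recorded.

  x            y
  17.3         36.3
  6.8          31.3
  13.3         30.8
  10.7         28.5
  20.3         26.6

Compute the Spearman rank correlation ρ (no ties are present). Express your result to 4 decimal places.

-0.3000

Rank x: 4, 1, 3, 2, 5
Rank y: 5, 4, 3, 2, 1
d = rank(x) − rank(y): -1, -3, 0, 0, 4; Σd² = 26
ρ = 1 − 6Σd² / [n(n²−1)] = 1 − 6×26 / (5×24) = 1 − 156/120 ≈ -0.3000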